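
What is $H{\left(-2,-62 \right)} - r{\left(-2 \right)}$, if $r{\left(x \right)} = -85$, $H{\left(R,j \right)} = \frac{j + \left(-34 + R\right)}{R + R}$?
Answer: $\frac{219}{2} \approx 109.5$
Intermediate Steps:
$H{\left(R,j \right)} = \frac{-34 + R + j}{2 R}$
$H{\left(-2,-62 \right)} - r{\left(-2 \right)} = \frac{-34 - 2 - 62}{2 \left(-2\right)} - -85 = \frac{1}{2} \left(- \frac{1}{2}\right) \left(-98\right) + 85 = \frac{49}{2} + 85 = \frac{219}{2}$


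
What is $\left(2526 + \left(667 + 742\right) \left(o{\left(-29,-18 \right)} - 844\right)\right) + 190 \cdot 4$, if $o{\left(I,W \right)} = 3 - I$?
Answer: $-1140822$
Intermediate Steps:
$\left(2526 + \left(667 + 742\right) \left(o{\left(-29,-18 \right)} - 844\right)\right) + 190 \cdot 4 = \left(2526 + \left(667 + 742\right) \left(\left(3 - -29\right) - 844\right)\right) + 190 \cdot 4 = \left(2526 + 1409 \left(\left(3 + 29\right) - 844\right)\right) + 760 = \left(2526 + 1409 \left(32 - 844\right)\right) + 760 = \left(2526 + 1409 \left(-812\right)\right) + 760 = \left(2526 - 1144108\right) + 760 = -1141582 + 760 = -1140822$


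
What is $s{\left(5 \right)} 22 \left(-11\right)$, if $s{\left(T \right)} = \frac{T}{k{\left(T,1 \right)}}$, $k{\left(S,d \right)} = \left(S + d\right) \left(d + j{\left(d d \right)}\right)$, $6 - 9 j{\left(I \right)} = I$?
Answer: $- \frac{1815}{14} \approx -129.64$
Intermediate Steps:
$j{\left(I \right)} = \frac{2}{3} - \frac{I}{9}$
$k{\left(S,d \right)} = \left(S + d\right) \left(\frac{2}{3} + d - \frac{d^{2}}{9}\right)$ ($k{\left(S,d \right)} = \left(S + d\right) \left(d - \left(- \frac{2}{3} + \frac{d d}{9}\right)\right) = \left(S + d\right) \left(d - \left(- \frac{2}{3} + \frac{d^{2}}{9}\right)\right) = \left(S + d\right) \left(\frac{2}{3} + d - \frac{d^{2}}{9}\right)$)
$s{\left(T \right)} = \frac{T}{\frac{14}{9} + \frac{14 T}{9}}$ ($s{\left(T \right)} = \frac{T}{1^{2} + T 1 - \frac{T \left(-6 + 1^{2}\right)}{9} - \frac{-6 + 1^{2}}{9}} = \frac{T}{1 + T - \frac{T \left(-6 + 1\right)}{9} - \frac{-6 + 1}{9}} = \frac{T}{1 + T - \frac{1}{9} T \left(-5\right) - \frac{1}{9} \left(-5\right)} = \frac{T}{1 + T + \frac{5 T}{9} + \frac{5}{9}} = \frac{T}{\frac{14}{9} + \frac{14 T}{9}}$)
$s{\left(5 \right)} 22 \left(-11\right) = \frac{9}{14} \cdot 5 \frac{1}{1 + 5} \cdot 22 \left(-11\right) = \frac{9}{14} \cdot 5 \cdot \frac{1}{6} \cdot 22 \left(-11\right) = \frac{15}{28} \cdot 22 \left(-11\right) = \frac{165}{14} \left(-11\right) = - \frac{1815}{14}$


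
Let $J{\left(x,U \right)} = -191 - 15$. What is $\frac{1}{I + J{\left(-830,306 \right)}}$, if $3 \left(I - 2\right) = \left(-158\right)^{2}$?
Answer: $\frac{3}{24352} \approx 0.00012319$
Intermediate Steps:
$J{\left(x,U \right)} = -206$ ($J{\left(x,U \right)} = -191 - 15 = -206$)
$I = \frac{24970}{3}$ ($I = 2 + \frac{\left(-158\right)^{2}}{3} = 2 + \frac{1}{3} \cdot 24964 = 2 + \frac{24964}{3} = \frac{24970}{3} \approx 8323.3$)
$\frac{1}{I + J{\left(-830,306 \right)}} = \frac{1}{\frac{24970}{3} - 206} = \frac{1}{\frac{24352}{3}} = \frac{3}{24352}$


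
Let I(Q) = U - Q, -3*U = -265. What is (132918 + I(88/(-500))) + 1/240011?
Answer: 11971134492226/90004125 ≈ 1.3301e+5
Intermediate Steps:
U = 265/3 (U = -⅓*(-265) = 265/3 ≈ 88.333)
I(Q) = 265/3 - Q
(132918 + I(88/(-500))) + 1/240011 = (132918 + (265/3 - 88/(-500))) + 1/240011 = (132918 + (265/3 - 88*(-1)/500)) + 1/240011 = (132918 + (265/3 - 1*(-22/125))) + 1/240011 = (132918 + (265/3 + 22/125)) + 1/240011 = (132918 + 33191/375) + 1/240011 = 49877441/375 + 1/240011 = 11971134492226/90004125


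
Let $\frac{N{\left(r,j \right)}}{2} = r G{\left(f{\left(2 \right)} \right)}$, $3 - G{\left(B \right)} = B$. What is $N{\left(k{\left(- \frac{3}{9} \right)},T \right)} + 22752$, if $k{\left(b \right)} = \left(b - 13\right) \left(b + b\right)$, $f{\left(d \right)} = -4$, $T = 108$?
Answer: $\frac{205888}{9} \approx 22876.0$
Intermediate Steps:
$G{\left(B \right)} = 3 - B$
$k{\left(b \right)} = 2 b \left(-13 + b\right)$ ($k{\left(b \right)} = \left(-13 + b\right) 2 b = 2 b \left(-13 + b\right)$)
$N{\left(r,j \right)} = 14 r$ ($N{\left(r,j \right)} = 2 r \left(3 - -4\right) = 2 r \left(3 + 4\right) = 2 r 7 = 2 \cdot 7 r = 14 r$)
$N{\left(k{\left(- \frac{3}{9} \right)},T \right)} + 22752 = 14 \cdot 2 \left(- \frac{3}{9}\right) \left(-13 - \frac{3}{9}\right) + 22752 = 14 \cdot 2 \left(\left(-3\right) \frac{1}{9}\right) \left(-13 - \frac{1}{3}\right) + 22752 = 14 \cdot 2 \left(- \frac{1}{3}\right) \left(-13 - \frac{1}{3}\right) + 22752 = 14 \cdot 2 \left(- \frac{1}{3}\right) \left(- \frac{40}{3}\right) + 22752 = 14 \cdot \frac{80}{9} + 22752 = \frac{1120}{9} + 22752 = \frac{205888}{9}$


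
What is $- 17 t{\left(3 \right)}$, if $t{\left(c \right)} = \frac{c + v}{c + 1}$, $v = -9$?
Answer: $\frac{51}{2} \approx 25.5$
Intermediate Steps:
$t{\left(c \right)} = \frac{-9 + c}{1 + c}$ ($t{\left(c \right)} = \frac{c - 9}{c + 1} = \frac{-9 + c}{1 + c}$)
$- 17 t{\left(3 \right)} = - 17 \frac{-9 + 3}{1 + 3} = - 17 \cdot \frac{1}{4} \left(-6\right) = \left(-17\right) \left(- \frac{3}{2}\right) = \frac{51}{2}$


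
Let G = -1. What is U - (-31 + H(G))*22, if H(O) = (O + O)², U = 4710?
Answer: 5304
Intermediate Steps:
H(O) = 4*O² (H(O) = (2*O)² = 4*O²)
U - (-31 + H(G))*22 = 4710 - (-31 + 4*(-1)²)*22 = 4710 - (-31 + 4*1)*22 = 4710 - (-31 + 4)*22 = 4710 - (-27)*22 = 4710 - 1*(-594) = 4710 + 594 = 5304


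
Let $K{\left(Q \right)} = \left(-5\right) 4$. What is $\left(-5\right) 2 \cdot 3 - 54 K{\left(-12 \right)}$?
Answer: $1050$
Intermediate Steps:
$K{\left(Q \right)} = -20$
$\left(-5\right) 2 \cdot 3 - 54 K{\left(-12 \right)} = \left(-5\right) 2 \cdot 3 - -1080 = \left(-10\right) 3 + 1080 = -30 + 1080 = 1050$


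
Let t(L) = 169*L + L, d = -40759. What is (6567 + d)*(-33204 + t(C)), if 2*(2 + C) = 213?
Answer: 527890288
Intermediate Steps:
C = 209/2 (C = -2 + (½)*213 = -2 + 213/2 = 209/2 ≈ 104.50)
t(L) = 170*L
(6567 + d)*(-33204 + t(C)) = (6567 - 40759)*(-33204 + 170*(209/2)) = -34192*(-33204 + 17765) = -34192*(-15439) = 527890288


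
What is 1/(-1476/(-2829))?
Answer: 23/12 ≈ 1.9167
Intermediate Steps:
1/(-1476/(-2829)) = 1/(-1476*(-1/2829)) = 1/(12/23) = 23/12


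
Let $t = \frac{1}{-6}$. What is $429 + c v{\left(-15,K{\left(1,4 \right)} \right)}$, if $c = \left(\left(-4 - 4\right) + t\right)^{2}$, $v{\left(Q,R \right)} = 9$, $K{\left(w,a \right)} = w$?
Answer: $\frac{4117}{4} \approx 1029.3$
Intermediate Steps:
$t = - \frac{1}{6} \approx -0.16667$
$c = \frac{2401}{36}$ ($c = \left(\left(-4 - 4\right) - \frac{1}{6}\right)^{2} = \left(-8 - \frac{1}{6}\right)^{2} = \left(- \frac{49}{6}\right)^{2} = \frac{2401}{36} \approx 66.694$)
$429 + c v{\left(-15,K{\left(1,4 \right)} \right)} = 429 + \frac{2401}{36} \cdot 9 = 429 + \frac{2401}{4} = \frac{4117}{4}$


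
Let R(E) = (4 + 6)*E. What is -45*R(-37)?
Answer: 16650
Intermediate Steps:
R(E) = 10*E
-45*R(-37) = -450*(-37) = -45*(-370) = 16650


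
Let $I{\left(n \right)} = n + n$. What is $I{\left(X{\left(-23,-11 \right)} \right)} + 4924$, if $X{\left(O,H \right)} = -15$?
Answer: $4894$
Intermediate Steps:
$I{\left(n \right)} = 2 n$
$I{\left(X{\left(-23,-11 \right)} \right)} + 4924 = 2 \left(-15\right) + 4924 = -30 + 4924 = 4894$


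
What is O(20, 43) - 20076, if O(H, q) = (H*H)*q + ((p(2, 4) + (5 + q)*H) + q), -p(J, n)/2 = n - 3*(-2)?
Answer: -1893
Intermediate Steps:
p(J, n) = -12 - 2*n (p(J, n) = -2*(n - 3*(-2)) = -2*(n + 6) = -2*(6 + n) = -12 - 2*n)
O(H, q) = -20 + q + H*(5 + q) + q*H² (O(H, q) = (H*H)*q + (((-12 - 2*4) + (5 + q)*H) + q) = H²*q + (((-12 - 8) + H*(5 + q)) + q) = q*H² + ((-20 + H*(5 + q)) + q) = q*H² + (-20 + q + H*(5 + q)) = -20 + q + H*(5 + q) + q*H²)
O(20, 43) - 20076 = (-20 + 43 + 5*20 + 20*43 + 43*20²) - 20076 = (-20 + 43 + 100 + 860 + 43*400) - 20076 = (-20 + 43 + 100 + 860 + 17200) - 20076 = 18183 - 20076 = -1893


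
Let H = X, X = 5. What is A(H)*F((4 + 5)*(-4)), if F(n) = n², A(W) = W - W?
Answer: 0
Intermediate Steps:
H = 5
A(W) = 0
A(H)*F((4 + 5)*(-4)) = 0*((4 + 5)*(-4))² = 0*(9*(-4))² = 0*(-36)² = 0*1296 = 0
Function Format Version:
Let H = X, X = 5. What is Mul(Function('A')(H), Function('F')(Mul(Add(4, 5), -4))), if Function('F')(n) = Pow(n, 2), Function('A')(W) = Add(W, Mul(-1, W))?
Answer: 0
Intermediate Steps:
H = 5
Function('A')(W) = 0
Mul(Function('A')(H), Function('F')(Mul(Add(4, 5), -4))) = Mul(0, Pow(Mul(Add(4, 5), -4), 2)) = Mul(0, Pow(Mul(9, -4), 2)) = Mul(0, Pow(-36, 2)) = Mul(0, 1296) = 0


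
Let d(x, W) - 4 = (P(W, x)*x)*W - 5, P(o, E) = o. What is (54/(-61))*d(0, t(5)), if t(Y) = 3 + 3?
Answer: 54/61 ≈ 0.88525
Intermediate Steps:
t(Y) = 6
d(x, W) = -1 + x*W**2 (d(x, W) = 4 + ((W*x)*W - 5) = 4 + (x*W**2 - 5) = 4 + (-5 + x*W**2) = -1 + x*W**2)
(54/(-61))*d(0, t(5)) = (54/(-61))*(-1 + 0*6**2) = (54*(-1/61))*(-1 + 0*36) = -54*(-1 + 0)/61 = -54/61*(-1) = 54/61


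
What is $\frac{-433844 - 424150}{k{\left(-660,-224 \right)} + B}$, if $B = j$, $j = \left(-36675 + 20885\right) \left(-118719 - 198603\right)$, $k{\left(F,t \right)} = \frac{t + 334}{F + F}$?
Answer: $- \frac{10295928}{60126172559} \approx -0.00017124$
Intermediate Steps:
$k{\left(F,t \right)} = \frac{334 + t}{2 F}$
$j = 5010514380$ ($j = \left(-15790\right) \left(-317322\right) = 5010514380$)
$B = 5010514380$
$\frac{-433844 - 424150}{k{\left(-660,-224 \right)} + B} = \frac{-433844 - 424150}{\frac{334 - 224}{2 \left(-660\right)} + 5010514380} = - \frac{857994}{\frac{1}{2} \left(- \frac{1}{660}\right) 110 + 5010514380} = - \frac{857994}{- \frac{1}{12} + 5010514380} = - \frac{857994}{\frac{60126172559}{12}} = \left(-857994\right) \frac{12}{60126172559} = - \frac{10295928}{60126172559}$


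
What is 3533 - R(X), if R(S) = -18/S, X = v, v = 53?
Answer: 187267/53 ≈ 3533.3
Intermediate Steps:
X = 53
3533 - R(X) = 3533 - (-18)/53 = 3533 - 1*(-18/53) = 3533 + 18/53 = 187267/53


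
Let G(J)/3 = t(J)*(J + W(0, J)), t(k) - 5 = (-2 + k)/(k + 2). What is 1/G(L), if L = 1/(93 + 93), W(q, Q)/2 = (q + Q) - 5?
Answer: -11563/1387179 ≈ -0.0083356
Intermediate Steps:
W(q, Q) = -10 + 2*Q + 2*q (W(q, Q) = 2*((q + Q) - 5) = 2*((Q + q) - 5) = 2*(-5 + Q + q) = -10 + 2*Q + 2*q)
t(k) = 5 + (-2 + k)/(2 + k) (t(k) = 5 + (-2 + k)/(k + 2) = 5 + (-2 + k)/(2 + k))
L = 1/186 ≈ 0.0053763
G(J) = 6*(-10 + 3*J)*(4 + 3*J)/(2 + J) (G(J) = 3*((2*(4 + 3*J)/(2 + J))*(J + (-10 + 2*J + 2*0))) = 3*((2*(4 + 3*J)/(2 + J))*(J + (-10 + 2*J + 0))) = 3*((2*(4 + 3*J)/(2 + J))*(J + (-10 + 2*J))) = 3*((2*(4 + 3*J)/(2 + J))*(-10 + 3*J)) = 3*(2*(-10 + 3*J)*(4 + 3*J)/(2 + J)) = 6*(-10 + 3*J)*(4 + 3*J)/(2 + J))
1/G(L) = 1/(6*(-40 - 18*1/186 + 9*(1/186)²)/(2 + 1/186)) = 1/(6*(-40 - 3/31 + 9*(1/34596))/(373/186)) = 1/(6*(186/373)*(-40 - 3/31 + 1/3844)) = 1/(6*(186/373)*(-154131/3844)) = 1/(-1387179/11563) = -11563/1387179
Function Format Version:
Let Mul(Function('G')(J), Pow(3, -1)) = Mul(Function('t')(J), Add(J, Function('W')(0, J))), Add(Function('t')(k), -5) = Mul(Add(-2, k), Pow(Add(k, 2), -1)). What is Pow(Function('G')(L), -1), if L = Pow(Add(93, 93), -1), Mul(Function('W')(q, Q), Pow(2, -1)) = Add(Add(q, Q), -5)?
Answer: Rational(-11563, 1387179) ≈ -0.0083356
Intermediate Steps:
Function('W')(q, Q) = Add(-10, Mul(2, Q), Mul(2, q)) (Function('W')(q, Q) = Mul(2, Add(Add(q, Q), -5)) = Mul(2, Add(Add(Q, q), -5)) = Mul(2, Add(-5, Q, q)) = Add(-10, Mul(2, Q), Mul(2, q)))
Function('t')(k) = Add(5, Mul(Pow(Add(2, k), -1), Add(-2, k))) (Function('t')(k) = Add(5, Mul(Add(-2, k), Pow(Add(k, 2), -1))) = Add(5, Mul(Add(-2, k), Pow(Add(2, k), -1))) = Add(5, Mul(Pow(Add(2, k), -1), Add(-2, k))))
L = Rational(1, 186) (L = Pow(186, -1) = Rational(1, 186) ≈ 0.0053763)
Function('G')(J) = Mul(6, Pow(Add(2, J), -1), Add(-10, Mul(3, J)), Add(4, Mul(3, J))) (Function('G')(J) = Mul(3, Mul(Mul(2, Pow(Add(2, J), -1), Add(4, Mul(3, J))), Add(J, Add(-10, Mul(2, J), Mul(2, 0))))) = Mul(3, Mul(Mul(2, Pow(Add(2, J), -1), Add(4, Mul(3, J))), Add(J, Add(-10, Mul(2, J), 0)))) = Mul(3, Mul(Mul(2, Pow(Add(2, J), -1), Add(4, Mul(3, J))), Add(J, Add(-10, Mul(2, J))))) = Mul(3, Mul(Mul(2, Pow(Add(2, J), -1), Add(4, Mul(3, J))), Add(-10, Mul(3, J)))) = Mul(3, Mul(2, Pow(Add(2, J), -1), Add(-10, Mul(3, J)), Add(4, Mul(3, J)))) = Mul(6, Pow(Add(2, J), -1), Add(-10, Mul(3, J)), Add(4, Mul(3, J))))
Pow(Function('G')(L), -1) = Pow(Mul(6, Pow(Add(2, Rational(1, 186)), -1), Add(-40, Mul(-18, Rational(1, 186)), Mul(9, Pow(Rational(1, 186), 2)))), -1) = Pow(Mul(6, Pow(Rational(373, 186), -1), Add(-40, Rational(-3, 31), Mul(9, Rational(1, 34596)))), -1) = Pow(Mul(6, Rational(186, 373), Add(-40, Rational(-3, 31), Rational(1, 3844))), -1) = Pow(Mul(6, Rational(186, 373), Rational(-154131, 3844)), -1) = Pow(Rational(-1387179, 11563), -1) = Rational(-11563, 1387179)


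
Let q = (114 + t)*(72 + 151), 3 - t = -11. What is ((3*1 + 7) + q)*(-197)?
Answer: -5625138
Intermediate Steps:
t = 14 (t = 3 - 1*(-11) = 3 + 11 = 14)
q = 28544 (q = (114 + 14)*(72 + 151) = 128*223 = 28544)
((3*1 + 7) + q)*(-197) = ((3*1 + 7) + 28544)*(-197) = ((3 + 7) + 28544)*(-197) = (10 + 28544)*(-197) = 28554*(-197) = -5625138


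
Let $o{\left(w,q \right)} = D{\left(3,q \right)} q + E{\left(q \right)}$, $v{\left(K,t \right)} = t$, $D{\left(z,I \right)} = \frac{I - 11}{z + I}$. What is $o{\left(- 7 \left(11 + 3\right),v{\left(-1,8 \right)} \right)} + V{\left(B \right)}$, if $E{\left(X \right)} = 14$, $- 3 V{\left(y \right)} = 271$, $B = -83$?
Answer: $- \frac{2591}{33} \approx -78.515$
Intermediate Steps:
$V{\left(y \right)} = - \frac{271}{3}$ ($V{\left(y \right)} = \left(- \frac{1}{3}\right) 271 = - \frac{271}{3}$)
$D{\left(z,I \right)} = \frac{-11 + I}{I + z}$
$o{\left(w,q \right)} = 14 + \frac{q \left(-11 + q\right)}{3 + q}$ ($o{\left(w,q \right)} = \frac{-11 + q}{q + 3} q + 14 = \frac{-11 + q}{3 + q} q + 14 = \frac{q \left(-11 + q\right)}{3 + q} + 14 = 14 + \frac{q \left(-11 + q\right)}{3 + q}$)
$o{\left(- 7 \left(11 + 3\right),v{\left(-1,8 \right)} \right)} + V{\left(B \right)} = \frac{42 + 8^{2} + 3 \cdot 8}{3 + 8} - \frac{271}{3} = \frac{42 + 64 + 24}{11} - \frac{271}{3} = \frac{1}{11} \cdot 130 - \frac{271}{3} = \frac{130}{11} - \frac{271}{3} = - \frac{2591}{33}$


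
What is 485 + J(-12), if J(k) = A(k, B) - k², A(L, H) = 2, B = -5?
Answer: 343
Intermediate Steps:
J(k) = 2 - k²
485 + J(-12) = 485 + (2 - 1*(-12)²) = 485 + (2 - 1*144) = 485 + (2 - 144) = 485 - 142 = 343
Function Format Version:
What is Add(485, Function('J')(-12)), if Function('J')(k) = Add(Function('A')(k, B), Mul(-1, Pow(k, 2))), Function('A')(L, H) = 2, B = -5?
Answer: 343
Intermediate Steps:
Function('J')(k) = Add(2, Mul(-1, Pow(k, 2)))
Add(485, Function('J')(-12)) = Add(485, Add(2, Mul(-1, Pow(-12, 2)))) = Add(485, Add(2, Mul(-1, 144))) = Add(485, Add(2, -144)) = Add(485, -142) = 343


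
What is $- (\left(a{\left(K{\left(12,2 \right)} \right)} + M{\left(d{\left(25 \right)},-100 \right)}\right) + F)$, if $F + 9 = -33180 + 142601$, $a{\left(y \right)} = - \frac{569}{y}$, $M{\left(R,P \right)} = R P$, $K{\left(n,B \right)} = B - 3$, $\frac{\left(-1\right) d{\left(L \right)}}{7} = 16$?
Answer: $-121181$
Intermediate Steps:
$d{\left(L \right)} = -112$ ($d{\left(L \right)} = \left(-7\right) 16 = -112$)
$K{\left(n,B \right)} = -3 + B$
$M{\left(R,P \right)} = P R$
$F = 109412$ ($F = -9 + \left(-33180 + 142601\right) = -9 + 109421 = 109412$)
$- (\left(a{\left(K{\left(12,2 \right)} \right)} + M{\left(d{\left(25 \right)},-100 \right)}\right) + F) = - (\left(- \frac{569}{-3 + 2} - -11200\right) + 109412) = - (\left(- \frac{569}{-1} + 11200\right) + 109412) = - (\left(\left(-569\right) \left(-1\right) + 11200\right) + 109412) = - (\left(569 + 11200\right) + 109412) = - (11769 + 109412) = \left(-1\right) 121181 = -121181$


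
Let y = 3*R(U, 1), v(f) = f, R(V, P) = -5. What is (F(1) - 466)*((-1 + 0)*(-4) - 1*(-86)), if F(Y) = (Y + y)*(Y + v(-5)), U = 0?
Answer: -36900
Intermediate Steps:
y = -15 (y = 3*(-5) = -15)
F(Y) = (-15 + Y)*(-5 + Y) (F(Y) = (Y - 15)*(Y - 5) = (-15 + Y)*(-5 + Y))
(F(1) - 466)*((-1 + 0)*(-4) - 1*(-86)) = ((75 + 1² - 20*1) - 466)*((-1 + 0)*(-4) - 1*(-86)) = ((75 + 1 - 20) - 466)*(-1*(-4) + 86) = (56 - 466)*(4 + 86) = -410*90 = -36900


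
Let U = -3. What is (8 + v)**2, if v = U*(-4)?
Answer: 400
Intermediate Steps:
v = 12 (v = -3*(-4) = 12)
(8 + v)**2 = (8 + 12)**2 = 20**2 = 400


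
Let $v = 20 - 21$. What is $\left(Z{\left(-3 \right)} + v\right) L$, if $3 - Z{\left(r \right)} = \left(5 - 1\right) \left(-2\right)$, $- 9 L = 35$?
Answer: $- \frac{350}{9} \approx -38.889$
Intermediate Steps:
$L = - \frac{35}{9}$ ($L = \left(- \frac{1}{9}\right) 35 = - \frac{35}{9} \approx -3.8889$)
$Z{\left(r \right)} = 11$ ($Z{\left(r \right)} = 3 - \left(5 - 1\right) \left(-2\right) = 3 - 4 \left(-2\right) = 3 - -8 = 3 + 8 = 11$)
$v = -1$ ($v = 20 - 21 = -1$)
$\left(Z{\left(-3 \right)} + v\right) L = \left(11 - 1\right) \left(- \frac{35}{9}\right) = 10 \left(- \frac{35}{9}\right) = - \frac{350}{9}$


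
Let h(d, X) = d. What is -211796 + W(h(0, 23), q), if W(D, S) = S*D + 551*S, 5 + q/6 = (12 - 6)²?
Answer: -109310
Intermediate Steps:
q = 186 (q = -30 + 6*(12 - 6)² = -30 + 6*6² = -30 + 6*36 = -30 + 216 = 186)
W(D, S) = 551*S + D*S (W(D, S) = D*S + 551*S = 551*S + D*S)
-211796 + W(h(0, 23), q) = -211796 + 186*(551 + 0) = -211796 + 186*551 = -211796 + 102486 = -109310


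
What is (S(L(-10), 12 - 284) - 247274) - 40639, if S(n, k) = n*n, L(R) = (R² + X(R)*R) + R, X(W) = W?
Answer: -251813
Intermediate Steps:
L(R) = R + 2*R² (L(R) = (R² + R*R) + R = (R² + R²) + R = 2*R² + R = R + 2*R²)
S(n, k) = n²
(S(L(-10), 12 - 284) - 247274) - 40639 = ((-10*(1 + 2*(-10)))² - 247274) - 40639 = ((-10*(1 - 20))² - 247274) - 40639 = ((-10*(-19))² - 247274) - 40639 = (190² - 247274) - 40639 = (36100 - 247274) - 40639 = -211174 - 40639 = -251813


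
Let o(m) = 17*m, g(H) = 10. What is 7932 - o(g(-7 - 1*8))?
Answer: 7762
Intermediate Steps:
7932 - o(g(-7 - 1*8)) = 7932 - 17*10 = 7932 - 1*170 = 7932 - 170 = 7762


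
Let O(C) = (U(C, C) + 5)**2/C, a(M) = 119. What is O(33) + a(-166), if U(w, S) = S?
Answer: 5371/33 ≈ 162.76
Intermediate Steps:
O(C) = (5 + C)**2/C (O(C) = (C + 5)**2/C = (5 + C)**2/C)
O(33) + a(-166) = (5 + 33)**2/33 + 119 = (1/33)*38**2 + 119 = (1/33)*1444 + 119 = 1444/33 + 119 = 5371/33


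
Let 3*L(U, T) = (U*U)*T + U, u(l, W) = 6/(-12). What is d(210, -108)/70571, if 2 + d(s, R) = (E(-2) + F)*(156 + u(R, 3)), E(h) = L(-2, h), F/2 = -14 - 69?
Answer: -79000/211713 ≈ -0.37315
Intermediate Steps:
u(l, W) = -½ (u(l, W) = 6*(-1/12) = -½)
F = -166 (F = 2*(-14 - 69) = 2*(-83) = -166)
L(U, T) = U/3 + T*U²/3 (L(U, T) = ((U*U)*T + U)/3 = (U²*T + U)/3 = (T*U² + U)/3 = (U + T*U²)/3 = U/3 + T*U²/3)
E(h) = -⅔ + 4*h/3 (E(h) = (⅓)*(-2)*(1 + h*(-2)) = (⅓)*(-2)*(1 - 2*h) = -⅔ + 4*h/3)
d(s, R) = -79000/3 (d(s, R) = -2 + ((-⅔ + (4/3)*(-2)) - 166)*(156 - ½) = -2 + ((-⅔ - 8/3) - 166)*(311/2) = -2 + (-10/3 - 166)*(311/2) = -2 - 508/3*311/2 = -2 - 78994/3 = -79000/3)
d(210, -108)/70571 = -79000/3/70571 = -79000/3*1/70571 = -79000/211713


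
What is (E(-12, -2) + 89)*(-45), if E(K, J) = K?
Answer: -3465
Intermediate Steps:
(E(-12, -2) + 89)*(-45) = (-12 + 89)*(-45) = 77*(-45) = -3465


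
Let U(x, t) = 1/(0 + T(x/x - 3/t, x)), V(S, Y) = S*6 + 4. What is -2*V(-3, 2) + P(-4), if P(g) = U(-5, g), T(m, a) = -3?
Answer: 83/3 ≈ 27.667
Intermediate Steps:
V(S, Y) = 4 + 6*S (V(S, Y) = 6*S + 4 = 4 + 6*S)
U(x, t) = -⅓ (U(x, t) = 1/(0 - 3) = 1/(-3) = -⅓)
P(g) = -⅓
-2*V(-3, 2) + P(-4) = -2*(4 + 6*(-3)) - ⅓ = -2*(4 - 18) - ⅓ = -2*(-14) - ⅓ = 28 - ⅓ = 83/3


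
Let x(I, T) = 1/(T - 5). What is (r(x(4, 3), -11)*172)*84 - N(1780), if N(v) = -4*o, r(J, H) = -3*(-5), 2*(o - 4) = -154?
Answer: 216428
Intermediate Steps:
o = -73 (o = 4 + (½)*(-154) = 4 - 77 = -73)
x(I, T) = 1/(-5 + T)
r(J, H) = 15
N(v) = 292 (N(v) = -4*(-73) = 292)
(r(x(4, 3), -11)*172)*84 - N(1780) = (15*172)*84 - 1*292 = 2580*84 - 292 = 216720 - 292 = 216428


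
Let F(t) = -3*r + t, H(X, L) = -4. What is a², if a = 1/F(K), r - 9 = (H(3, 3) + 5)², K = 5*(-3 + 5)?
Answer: 1/400 ≈ 0.0025000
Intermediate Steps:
K = 10 (K = 5*2 = 10)
r = 10 (r = 9 + (-4 + 5)² = 9 + 1² = 9 + 1 = 10)
F(t) = -30 + t (F(t) = -3*10 + t = -30 + t)
a = -1/20 (a = 1/(-30 + 10) = 1/(-20) = -1/20 ≈ -0.050000)
a² = (-1/20)² = 1/400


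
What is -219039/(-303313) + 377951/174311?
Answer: 152818358792/52870792343 ≈ 2.8904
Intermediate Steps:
-219039/(-303313) + 377951/174311 = -219039*(-1/303313) + 377951*(1/174311) = 219039/303313 + 377951/174311 = 152818358792/52870792343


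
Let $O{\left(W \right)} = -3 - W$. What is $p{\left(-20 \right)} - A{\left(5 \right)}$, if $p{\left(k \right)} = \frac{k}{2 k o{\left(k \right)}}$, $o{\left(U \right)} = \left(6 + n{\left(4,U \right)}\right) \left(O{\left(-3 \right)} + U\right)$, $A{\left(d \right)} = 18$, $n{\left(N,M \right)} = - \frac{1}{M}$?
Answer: $- \frac{4357}{242} \approx -18.004$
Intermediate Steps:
$o{\left(U \right)} = U \left(6 - \frac{1}{U}\right)$ ($o{\left(U \right)} = \left(6 - \frac{1}{U}\right) \left(\left(-3 - -3\right) + U\right) = \left(6 - \frac{1}{U}\right) \left(\left(-3 + 3\right) + U\right) = \left(6 - \frac{1}{U}\right) \left(0 + U\right) = \left(6 - \frac{1}{U}\right) U = U \left(6 - \frac{1}{U}\right)$)
$p{\left(k \right)} = \frac{1}{2 \left(-1 + 6 k\right)}$ ($p{\left(k \right)} = \frac{k}{2 k \left(-1 + 6 k\right)} = k \frac{1}{2 k \left(-1 + 6 k\right)} = \frac{1}{2 \left(-1 + 6 k\right)}$)
$p{\left(-20 \right)} - A{\left(5 \right)} = \frac{1}{2 \left(-1 + 6 \left(-20\right)\right)} - 18 = \frac{1}{2 \left(-1 - 120\right)} - 18 = \frac{1}{2 \left(-121\right)} - 18 = \frac{1}{2} \left(- \frac{1}{121}\right) - 18 = - \frac{1}{242} - 18 = - \frac{4357}{242}$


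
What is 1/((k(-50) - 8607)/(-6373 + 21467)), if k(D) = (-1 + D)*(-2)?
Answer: -15094/8505 ≈ -1.7747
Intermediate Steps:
k(D) = 2 - 2*D
1/((k(-50) - 8607)/(-6373 + 21467)) = 1/(((2 - 2*(-50)) - 8607)/(-6373 + 21467)) = 1/(((2 + 100) - 8607)/15094) = 1/((102 - 8607)*(1/15094)) = 1/(-8505*1/15094) = 1/(-8505/15094) = -15094/8505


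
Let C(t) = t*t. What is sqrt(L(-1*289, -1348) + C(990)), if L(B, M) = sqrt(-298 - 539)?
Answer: sqrt(980100 + 3*I*sqrt(93)) ≈ 990.0 + 0.01*I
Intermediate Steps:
C(t) = t**2
L(B, M) = 3*I*sqrt(93) (L(B, M) = sqrt(-837) = 3*I*sqrt(93))
sqrt(L(-1*289, -1348) + C(990)) = sqrt(3*I*sqrt(93) + 990**2) = sqrt(3*I*sqrt(93) + 980100) = sqrt(980100 + 3*I*sqrt(93))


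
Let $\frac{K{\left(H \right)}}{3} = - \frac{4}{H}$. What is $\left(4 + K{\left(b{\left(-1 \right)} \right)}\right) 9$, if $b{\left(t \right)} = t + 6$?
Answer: $\frac{72}{5} \approx 14.4$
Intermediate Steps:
$b{\left(t \right)} = 6 + t$
$K{\left(H \right)} = - \frac{12}{H}$ ($K{\left(H \right)} = 3 \left(- \frac{4}{H}\right) = - \frac{12}{H}$)
$\left(4 + K{\left(b{\left(-1 \right)} \right)}\right) 9 = \left(4 - \frac{12}{6 - 1}\right) 9 = \left(4 - \frac{12}{5}\right) 9 = \frac{8}{5} \cdot 9 = \frac{72}{5}$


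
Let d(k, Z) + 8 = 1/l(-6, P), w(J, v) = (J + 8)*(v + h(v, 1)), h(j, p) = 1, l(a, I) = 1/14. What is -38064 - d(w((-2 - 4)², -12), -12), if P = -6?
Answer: -38070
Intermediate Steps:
l(a, I) = 1/14
w(J, v) = (1 + v)*(8 + J) (w(J, v) = (J + 8)*(v + 1) = (8 + J)*(1 + v) = (1 + v)*(8 + J))
d(k, Z) = 6 (d(k, Z) = -8 + 1/(1/14) = -8 + 14 = 6)
-38064 - d(w((-2 - 4)², -12), -12) = -38064 - 1*6 = -38064 - 6 = -38070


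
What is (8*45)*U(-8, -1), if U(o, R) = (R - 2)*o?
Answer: 8640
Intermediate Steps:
U(o, R) = o*(-2 + R) (U(o, R) = (-2 + R)*o = o*(-2 + R))
(8*45)*U(-8, -1) = (8*45)*(-8*(-2 - 1)) = 360*(-8*(-3)) = 360*24 = 8640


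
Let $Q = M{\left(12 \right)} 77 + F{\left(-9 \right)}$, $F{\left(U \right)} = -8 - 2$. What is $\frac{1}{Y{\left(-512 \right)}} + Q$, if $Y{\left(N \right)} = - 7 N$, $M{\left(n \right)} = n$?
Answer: $\frac{3275777}{3584} \approx 914.0$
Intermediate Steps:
$F{\left(U \right)} = -10$ ($F{\left(U \right)} = -8 - 2 = -10$)
$Q = 914$ ($Q = 12 \cdot 77 - 10 = 924 - 10 = 914$)
$\frac{1}{Y{\left(-512 \right)}} + Q = \frac{1}{\left(-7\right) \left(-512\right)} + 914 = \frac{1}{3584} + 914 = \frac{3275777}{3584}$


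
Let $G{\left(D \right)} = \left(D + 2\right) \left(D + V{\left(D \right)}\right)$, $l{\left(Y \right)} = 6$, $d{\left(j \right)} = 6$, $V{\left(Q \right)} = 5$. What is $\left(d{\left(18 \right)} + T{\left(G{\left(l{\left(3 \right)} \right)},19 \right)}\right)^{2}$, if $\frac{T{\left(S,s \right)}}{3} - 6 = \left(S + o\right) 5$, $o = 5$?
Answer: $2013561$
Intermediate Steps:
$G{\left(D \right)} = \left(2 + D\right) \left(5 + D\right)$ ($G{\left(D \right)} = \left(D + 2\right) \left(D + 5\right) = \left(2 + D\right) \left(5 + D\right)$)
$T{\left(S,s \right)} = 93 + 15 S$ ($T{\left(S,s \right)} = 18 + 3 \left(S + 5\right) 5 = 18 + 3 \left(5 + S\right) 5 = 18 + 3 \left(25 + 5 S\right) = 18 + \left(75 + 15 S\right) = 93 + 15 S$)
$\left(d{\left(18 \right)} + T{\left(G{\left(l{\left(3 \right)} \right)},19 \right)}\right)^{2} = \left(6 + \left(93 + 15 \left(10 + 6^{2} + 7 \cdot 6\right)\right)\right)^{2} = \left(6 + \left(93 + 15 \left(10 + 36 + 42\right)\right)\right)^{2} = \left(6 + \left(93 + 15 \cdot 88\right)\right)^{2} = \left(6 + \left(93 + 1320\right)\right)^{2} = \left(6 + 1413\right)^{2} = 1419^{2} = 2013561$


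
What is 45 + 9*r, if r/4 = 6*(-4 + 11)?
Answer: 1557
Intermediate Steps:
r = 168 (r = 4*(6*(-4 + 11)) = 4*(6*7) = 4*42 = 168)
45 + 9*r = 45 + 9*168 = 45 + 1512 = 1557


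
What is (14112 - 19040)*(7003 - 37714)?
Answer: 151343808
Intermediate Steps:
(14112 - 19040)*(7003 - 37714) = -4928*(-30711) = 151343808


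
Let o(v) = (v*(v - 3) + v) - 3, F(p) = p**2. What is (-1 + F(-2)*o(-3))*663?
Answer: 31161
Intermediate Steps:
o(v) = -3 + v + v*(-3 + v) (o(v) = (v*(-3 + v) + v) - 3 = (v + v*(-3 + v)) - 3 = -3 + v + v*(-3 + v))
(-1 + F(-2)*o(-3))*663 = (-1 + (-2)**2*(-3 + (-3)**2 - 2*(-3)))*663 = (-1 + 4*(-3 + 9 + 6))*663 = (-1 + 4*12)*663 = (-1 + 48)*663 = 47*663 = 31161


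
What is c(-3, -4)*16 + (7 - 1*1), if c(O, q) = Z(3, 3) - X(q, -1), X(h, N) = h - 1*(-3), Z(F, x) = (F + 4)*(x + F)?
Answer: 694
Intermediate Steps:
Z(F, x) = (4 + F)*(F + x)
X(h, N) = 3 + h (X(h, N) = h + 3 = 3 + h)
c(O, q) = 39 - q (c(O, q) = (3² + 4*3 + 4*3 + 3*3) - (3 + q) = (9 + 12 + 12 + 9) + (-3 - q) = 42 + (-3 - q) = 39 - q)
c(-3, -4)*16 + (7 - 1*1) = (39 - 1*(-4))*16 + (7 - 1*1) = (39 + 4)*16 + (7 - 1) = 43*16 + 6 = 688 + 6 = 694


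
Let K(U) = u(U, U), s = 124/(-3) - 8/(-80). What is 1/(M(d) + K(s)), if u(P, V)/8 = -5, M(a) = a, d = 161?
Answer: 1/121 ≈ 0.0082645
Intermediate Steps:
u(P, V) = -40 (u(P, V) = 8*(-5) = -40)
s = -1237/30 (s = 124*(-⅓) - 8*(-1/80) = -124/3 + ⅒ = -1237/30 ≈ -41.233)
K(U) = -40
1/(M(d) + K(s)) = 1/(161 - 40) = 1/121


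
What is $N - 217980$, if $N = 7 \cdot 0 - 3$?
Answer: $-217983$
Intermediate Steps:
$N = -3$ ($N = 0 - 3 = -3$)
$N - 217980 = -3 - 217980 = -217983$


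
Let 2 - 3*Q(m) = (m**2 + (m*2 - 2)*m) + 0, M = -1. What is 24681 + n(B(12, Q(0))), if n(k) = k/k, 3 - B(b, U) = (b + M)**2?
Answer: 24682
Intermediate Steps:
Q(m) = 2/3 - m**2/3 - m*(-2 + 2*m)/3 (Q(m) = 2/3 - ((m**2 + (m*2 - 2)*m) + 0)/3 = 2/3 - ((m**2 + (2*m - 2)*m) + 0)/3 = 2/3 - ((m**2 + (-2 + 2*m)*m) + 0)/3 = 2/3 - ((m**2 + m*(-2 + 2*m)) + 0)/3 = 2/3 - (m**2 + m*(-2 + 2*m))/3 = 2/3 + (-m**2/3 - m*(-2 + 2*m)/3) = 2/3 - m**2/3 - m*(-2 + 2*m)/3)
B(b, U) = 3 - (-1 + b)**2 (B(b, U) = 3 - (b - 1)**2 = 3 - (-1 + b)**2)
n(k) = 1
24681 + n(B(12, Q(0))) = 24681 + 1 = 24682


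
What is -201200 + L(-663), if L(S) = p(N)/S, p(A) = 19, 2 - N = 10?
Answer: -133395619/663 ≈ -2.0120e+5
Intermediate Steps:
N = -8 (N = 2 - 1*10 = 2 - 10 = -8)
L(S) = 19/S
-201200 + L(-663) = -201200 + 19/(-663) = -201200 + 19*(-1/663) = -201200 - 19/663 = -133395619/663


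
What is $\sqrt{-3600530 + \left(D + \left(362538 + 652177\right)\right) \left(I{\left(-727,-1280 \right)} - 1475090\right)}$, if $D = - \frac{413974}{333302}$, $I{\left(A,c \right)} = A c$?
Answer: $\frac{i \sqrt{15345605817958320230870}}{166651} \approx 7.4333 \cdot 10^{5} i$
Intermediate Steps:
$D = - \frac{206987}{166651}$ ($D = \left(-413974\right) \frac{1}{333302} = - \frac{206987}{166651} \approx -1.242$)
$\sqrt{-3600530 + \left(D + \left(362538 + 652177\right)\right) \left(I{\left(-727,-1280 \right)} - 1475090\right)} = \sqrt{-3600530 + \left(- \frac{206987}{166651} + \left(362538 + 652177\right)\right) \left(\left(-727\right) \left(-1280\right) - 1475090\right)} = \sqrt{-3600530 + \left(- \frac{206987}{166651} + 1014715\right) \left(930560 - 1475090\right)} = \sqrt{-3600530 + \frac{169103062478}{166651} \left(-544530\right)} = \sqrt{-3600530 - \frac{92081690611145340}{166651}} = \sqrt{- \frac{92082290643070370}{166651}} = \frac{i \sqrt{15345605817958320230870}}{166651}$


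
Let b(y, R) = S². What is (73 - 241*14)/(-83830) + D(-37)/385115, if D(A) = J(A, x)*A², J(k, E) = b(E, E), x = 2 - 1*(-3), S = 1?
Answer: 277205577/6456838090 ≈ 0.042932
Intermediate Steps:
b(y, R) = 1 (b(y, R) = 1² = 1)
x = 5 (x = 2 + 3 = 5)
J(k, E) = 1
D(A) = A² (D(A) = 1*A² = A²)
(73 - 241*14)/(-83830) + D(-37)/385115 = (73 - 241*14)/(-83830) + (-37)²/385115 = (73 - 3374)*(-1/83830) + 1369*(1/385115) = -3301*(-1/83830) + 1369/385115 = 3301/83830 + 1369/385115 = 277205577/6456838090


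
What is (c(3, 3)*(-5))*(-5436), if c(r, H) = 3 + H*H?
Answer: 326160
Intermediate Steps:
c(r, H) = 3 + H²
(c(3, 3)*(-5))*(-5436) = ((3 + 3²)*(-5))*(-5436) = ((3 + 9)*(-5))*(-5436) = (12*(-5))*(-5436) = -60*(-5436) = 326160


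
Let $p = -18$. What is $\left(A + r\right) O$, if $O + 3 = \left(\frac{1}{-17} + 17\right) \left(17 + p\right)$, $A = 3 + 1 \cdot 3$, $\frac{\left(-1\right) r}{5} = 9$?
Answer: $\frac{13221}{17} \approx 777.71$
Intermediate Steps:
$r = -45$ ($r = \left(-5\right) 9 = -45$)
$A = 6$ ($A = 3 + 3 = 6$)
$O = - \frac{339}{17}$ ($O = -3 + \left(\frac{1}{-17} + 17\right) \left(17 - 18\right) = -3 + \left(- \frac{1}{17} + 17\right) \left(-1\right) = -3 + \frac{288}{17} \left(-1\right) = -3 - \frac{288}{17} = - \frac{339}{17} \approx -19.941$)
$\left(A + r\right) O = \left(6 - 45\right) \left(- \frac{339}{17}\right) = \left(-39\right) \left(- \frac{339}{17}\right) = \frac{13221}{17}$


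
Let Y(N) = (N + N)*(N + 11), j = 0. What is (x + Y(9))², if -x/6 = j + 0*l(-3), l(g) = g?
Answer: 129600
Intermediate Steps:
x = 0 (x = -6*(0 + 0*(-3)) = -6*(0 + 0) = -6*0 = 0)
Y(N) = 2*N*(11 + N) (Y(N) = (2*N)*(11 + N) = 2*N*(11 + N))
(x + Y(9))² = (0 + 2*9*(11 + 9))² = (0 + 2*9*20)² = (0 + 360)² = 360² = 129600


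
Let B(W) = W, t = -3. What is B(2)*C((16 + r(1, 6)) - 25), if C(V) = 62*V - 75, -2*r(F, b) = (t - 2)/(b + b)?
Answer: -7441/6 ≈ -1240.2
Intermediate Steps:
r(F, b) = 5/(4*b) (r(F, b) = -(-3 - 2)/(2*(b + b)) = -(-5)/(2*(2*b)) = -(-5)*1/(2*b)/2 = -(-5)/(4*b) = 5/(4*b))
C(V) = -75 + 62*V
B(2)*C((16 + r(1, 6)) - 25) = 2*(-75 + 62*((16 + (5/4)/6) - 25)) = 2*(-75 + 62*((16 + (5/4)*(⅙)) - 25)) = 2*(-75 + 62*((16 + 5/24) - 25)) = 2*(-75 + 62*(389/24 - 25)) = 2*(-75 + 62*(-211/24)) = 2*(-75 - 6541/12) = 2*(-7441/12) = -7441/6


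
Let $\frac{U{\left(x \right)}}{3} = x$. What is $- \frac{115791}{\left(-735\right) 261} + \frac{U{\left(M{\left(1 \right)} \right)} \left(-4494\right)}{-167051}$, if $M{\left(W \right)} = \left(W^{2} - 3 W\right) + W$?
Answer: $\frac{5585560957}{10682076195} \approx 0.52289$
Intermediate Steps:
$M{\left(W \right)} = W^{2} - 2 W$
$U{\left(x \right)} = 3 x$
$- \frac{115791}{\left(-735\right) 261} + \frac{U{\left(M{\left(1 \right)} \right)} \left(-4494\right)}{-167051} = - \frac{115791}{\left(-735\right) 261} + \frac{3 \cdot 1 \left(-2 + 1\right) \left(-4494\right)}{-167051} = - \frac{115791}{-191835} + 3 \cdot 1 \left(-1\right) \left(-4494\right) \left(- \frac{1}{167051}\right) = \left(-115791\right) \left(- \frac{1}{191835}\right) + 3 \left(-1\right) \left(-4494\right) \left(- \frac{1}{167051}\right) = \frac{38597}{63945} + \left(-3\right) \left(-4494\right) \left(- \frac{1}{167051}\right) = \frac{38597}{63945} + 13482 \left(- \frac{1}{167051}\right) = \frac{38597}{63945} - \frac{13482}{167051} = \frac{5585560957}{10682076195}$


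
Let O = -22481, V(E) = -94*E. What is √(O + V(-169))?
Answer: I*√6595 ≈ 81.21*I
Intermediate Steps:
√(O + V(-169)) = √(-22481 - 94*(-169)) = √(-22481 + 15886) = √(-6595) = I*√6595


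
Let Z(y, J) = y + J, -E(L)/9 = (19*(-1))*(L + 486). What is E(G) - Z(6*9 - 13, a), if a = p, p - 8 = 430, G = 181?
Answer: 113578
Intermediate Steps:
p = 438 (p = 8 + 430 = 438)
a = 438
E(L) = 83106 + 171*L (E(L) = -9*19*(-1)*(L + 486) = -(-171)*(486 + L) = -9*(-9234 - 19*L) = 83106 + 171*L)
Z(y, J) = J + y
E(G) - Z(6*9 - 13, a) = (83106 + 171*181) - (438 + (6*9 - 13)) = (83106 + 30951) - (438 + (54 - 13)) = 114057 - (438 + 41) = 114057 - 1*479 = 114057 - 479 = 113578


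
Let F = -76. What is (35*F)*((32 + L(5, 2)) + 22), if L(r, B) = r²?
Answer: -210140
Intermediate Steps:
(35*F)*((32 + L(5, 2)) + 22) = (35*(-76))*((32 + 5²) + 22) = -2660*((32 + 25) + 22) = -2660*(57 + 22) = -2660*79 = -210140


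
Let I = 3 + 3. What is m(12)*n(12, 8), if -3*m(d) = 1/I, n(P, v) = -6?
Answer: ⅓ ≈ 0.33333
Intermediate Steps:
I = 6
m(d) = -1/18 (m(d) = -⅓/6 = -⅓*⅙ = -1/18)
m(12)*n(12, 8) = -1/18*(-6) = ⅓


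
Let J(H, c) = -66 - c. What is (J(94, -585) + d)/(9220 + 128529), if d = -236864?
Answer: -236345/137749 ≈ -1.7158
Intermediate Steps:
(J(94, -585) + d)/(9220 + 128529) = ((-66 - 1*(-585)) - 236864)/(9220 + 128529) = ((-66 + 585) - 236864)/137749 = (519 - 236864)*(1/137749) = -236345*1/137749 = -236345/137749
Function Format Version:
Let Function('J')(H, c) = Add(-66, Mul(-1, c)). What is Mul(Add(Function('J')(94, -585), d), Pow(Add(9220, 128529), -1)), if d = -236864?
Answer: Rational(-236345, 137749) ≈ -1.7158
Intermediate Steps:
Mul(Add(Function('J')(94, -585), d), Pow(Add(9220, 128529), -1)) = Mul(Add(Add(-66, Mul(-1, -585)), -236864), Pow(Add(9220, 128529), -1)) = Mul(Add(Add(-66, 585), -236864), Pow(137749, -1)) = Mul(Add(519, -236864), Rational(1, 137749)) = Mul(-236345, Rational(1, 137749)) = Rational(-236345, 137749)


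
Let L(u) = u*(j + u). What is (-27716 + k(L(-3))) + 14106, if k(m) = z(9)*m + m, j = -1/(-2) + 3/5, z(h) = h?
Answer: -13553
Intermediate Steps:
j = 11/10 (j = -1*(-½) + 3*(⅕) = ½ + ⅗ = 11/10 ≈ 1.1000)
L(u) = u*(11/10 + u)
k(m) = 10*m (k(m) = 9*m + m = 10*m)
(-27716 + k(L(-3))) + 14106 = (-27716 + 10*((⅒)*(-3)*(11 + 10*(-3)))) + 14106 = (-27716 + 10*((⅒)*(-3)*(11 - 30))) + 14106 = (-27716 + 10*((⅒)*(-3)*(-19))) + 14106 = (-27716 + 10*(57/10)) + 14106 = (-27716 + 57) + 14106 = -27659 + 14106 = -13553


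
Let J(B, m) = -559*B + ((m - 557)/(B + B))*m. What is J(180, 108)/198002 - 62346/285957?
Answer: -2799737717/3851704620 ≈ -0.72688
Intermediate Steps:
J(B, m) = -559*B + m*(-557 + m)/(2*B) (J(B, m) = -559*B + ((-557 + m)/((2*B)))*m = -559*B + ((-557 + m)*(1/(2*B)))*m = -559*B + ((-557 + m)/(2*B))*m = -559*B + m*(-557 + m)/(2*B))
J(180, 108)/198002 - 62346/285957 = ((1/2)*(108**2 - 1118*180**2 - 557*108)/180)/198002 - 62346/285957 = ((1/2)*(1/180)*(11664 - 1118*32400 - 60156))*(1/198002) - 62346*1/285957 = ((1/2)*(1/180)*(11664 - 36223200 - 60156))*(1/198002) - 20782/95319 = ((1/2)*(1/180)*(-36271692))*(1/198002) - 20782/95319 = -1007547/10*1/198002 - 20782/95319 = -1007547/1980020 - 20782/95319 = -2799737717/3851704620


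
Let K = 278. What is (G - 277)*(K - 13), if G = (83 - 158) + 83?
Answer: -71285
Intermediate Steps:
G = 8 (G = -75 + 83 = 8)
(G - 277)*(K - 13) = (8 - 277)*(278 - 13) = -269*265 = -71285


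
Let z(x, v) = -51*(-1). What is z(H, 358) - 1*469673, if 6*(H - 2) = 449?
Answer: -469622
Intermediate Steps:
H = 461/6 (H = 2 + (⅙)*449 = 2 + 449/6 = 461/6 ≈ 76.833)
z(x, v) = 51
z(H, 358) - 1*469673 = 51 - 1*469673 = 51 - 469673 = -469622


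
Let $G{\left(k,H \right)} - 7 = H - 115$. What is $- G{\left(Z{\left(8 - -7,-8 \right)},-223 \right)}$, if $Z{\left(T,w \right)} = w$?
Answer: $331$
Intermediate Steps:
$G{\left(k,H \right)} = -108 + H$ ($G{\left(k,H \right)} = 7 + \left(H - 115\right) = 7 + \left(-115 + H\right) = -108 + H$)
$- G{\left(Z{\left(8 - -7,-8 \right)},-223 \right)} = - (-108 - 223) = \left(-1\right) \left(-331\right) = 331$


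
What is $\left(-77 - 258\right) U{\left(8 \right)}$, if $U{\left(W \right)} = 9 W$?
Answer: $-24120$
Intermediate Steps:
$\left(-77 - 258\right) U{\left(8 \right)} = \left(-77 - 258\right) 9 \cdot 8 = \left(-77 - 258\right) 72 = \left(-335\right) 72 = -24120$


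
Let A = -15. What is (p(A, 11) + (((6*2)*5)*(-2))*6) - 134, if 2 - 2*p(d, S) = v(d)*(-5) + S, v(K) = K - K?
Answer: -1717/2 ≈ -858.50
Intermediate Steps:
v(K) = 0
p(d, S) = 1 - S/2 (p(d, S) = 1 - (0*(-5) + S)/2 = 1 - (0 + S)/2 = 1 - S/2)
(p(A, 11) + (((6*2)*5)*(-2))*6) - 134 = ((1 - 1/2*11) + (((6*2)*5)*(-2))*6) - 134 = ((1 - 11/2) + ((12*5)*(-2))*6) - 134 = (-9/2 + (60*(-2))*6) - 134 = (-9/2 - 120*6) - 134 = (-9/2 - 720) - 134 = -1449/2 - 134 = -1717/2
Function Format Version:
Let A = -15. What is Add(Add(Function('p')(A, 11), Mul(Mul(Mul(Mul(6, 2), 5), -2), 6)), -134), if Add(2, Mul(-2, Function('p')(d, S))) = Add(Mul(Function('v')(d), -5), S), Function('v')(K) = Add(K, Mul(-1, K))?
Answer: Rational(-1717, 2) ≈ -858.50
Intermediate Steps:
Function('v')(K) = 0
Function('p')(d, S) = Add(1, Mul(Rational(-1, 2), S)) (Function('p')(d, S) = Add(1, Mul(Rational(-1, 2), Add(Mul(0, -5), S))) = Add(1, Mul(Rational(-1, 2), Add(0, S))) = Add(1, Mul(Rational(-1, 2), S)))
Add(Add(Function('p')(A, 11), Mul(Mul(Mul(Mul(6, 2), 5), -2), 6)), -134) = Add(Add(Add(1, Mul(Rational(-1, 2), 11)), Mul(Mul(Mul(Mul(6, 2), 5), -2), 6)), -134) = Add(Add(Add(1, Rational(-11, 2)), Mul(Mul(Mul(12, 5), -2), 6)), -134) = Add(Add(Rational(-9, 2), Mul(Mul(60, -2), 6)), -134) = Add(Add(Rational(-9, 2), Mul(-120, 6)), -134) = Add(Add(Rational(-9, 2), -720), -134) = Add(Rational(-1449, 2), -134) = Rational(-1717, 2)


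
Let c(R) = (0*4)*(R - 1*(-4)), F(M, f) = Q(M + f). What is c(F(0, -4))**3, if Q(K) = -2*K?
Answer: 0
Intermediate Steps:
F(M, f) = -2*M - 2*f (F(M, f) = -2*(M + f) = -2*M - 2*f)
c(R) = 0 (c(R) = 0*(R + 4) = 0*(4 + R) = 0)
c(F(0, -4))**3 = 0**3 = 0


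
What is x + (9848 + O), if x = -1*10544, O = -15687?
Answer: -16383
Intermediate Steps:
x = -10544
x + (9848 + O) = -10544 + (9848 - 15687) = -10544 - 5839 = -16383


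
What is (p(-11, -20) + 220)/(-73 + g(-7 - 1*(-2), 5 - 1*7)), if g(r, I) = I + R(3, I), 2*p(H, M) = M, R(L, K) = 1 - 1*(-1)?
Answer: -210/73 ≈ -2.8767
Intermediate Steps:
R(L, K) = 2 (R(L, K) = 1 + 1 = 2)
p(H, M) = M/2
g(r, I) = 2 + I (g(r, I) = I + 2 = 2 + I)
(p(-11, -20) + 220)/(-73 + g(-7 - 1*(-2), 5 - 1*7)) = ((1/2)*(-20) + 220)/(-73 + (2 + (5 - 1*7))) = (-10 + 220)/(-73 + (2 + (5 - 7))) = 210/(-73 + (2 - 2)) = 210/(-73 + 0) = 210/(-73) = 210*(-1/73) = -210/73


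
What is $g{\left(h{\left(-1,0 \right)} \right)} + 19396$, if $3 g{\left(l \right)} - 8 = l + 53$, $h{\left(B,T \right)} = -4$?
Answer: $19415$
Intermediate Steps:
$g{\left(l \right)} = \frac{61}{3} + \frac{l}{3}$ ($g{\left(l \right)} = \frac{8}{3} + \frac{l + 53}{3} = \frac{8}{3} + \frac{53 + l}{3} = \frac{8}{3} + \left(\frac{53}{3} + \frac{l}{3}\right) = \frac{61}{3} + \frac{l}{3}$)
$g{\left(h{\left(-1,0 \right)} \right)} + 19396 = \left(\frac{61}{3} + \frac{1}{3} \left(-4\right)\right) + 19396 = \left(\frac{61}{3} - \frac{4}{3}\right) + 19396 = 19 + 19396 = 19415$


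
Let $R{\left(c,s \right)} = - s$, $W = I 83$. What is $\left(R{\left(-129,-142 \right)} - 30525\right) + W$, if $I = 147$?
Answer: $-18182$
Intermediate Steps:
$W = 12201$ ($W = 147 \cdot 83 = 12201$)
$\left(R{\left(-129,-142 \right)} - 30525\right) + W = \left(\left(-1\right) \left(-142\right) - 30525\right) + 12201 = \left(142 - 30525\right) + 12201 = -30383 + 12201 = -18182$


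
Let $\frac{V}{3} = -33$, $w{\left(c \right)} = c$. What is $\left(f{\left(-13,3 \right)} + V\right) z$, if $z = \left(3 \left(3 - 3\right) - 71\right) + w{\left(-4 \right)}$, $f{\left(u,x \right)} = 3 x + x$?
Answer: $6525$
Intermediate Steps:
$f{\left(u,x \right)} = 4 x$
$V = -99$ ($V = 3 \left(-33\right) = -99$)
$z = -75$ ($z = \left(3 \left(3 - 3\right) - 71\right) - 4 = \left(3 \cdot 0 - 71\right) - 4 = \left(0 - 71\right) - 4 = -71 - 4 = -75$)
$\left(f{\left(-13,3 \right)} + V\right) z = \left(4 \cdot 3 - 99\right) \left(-75\right) = \left(12 - 99\right) \left(-75\right) = \left(-87\right) \left(-75\right) = 6525$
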